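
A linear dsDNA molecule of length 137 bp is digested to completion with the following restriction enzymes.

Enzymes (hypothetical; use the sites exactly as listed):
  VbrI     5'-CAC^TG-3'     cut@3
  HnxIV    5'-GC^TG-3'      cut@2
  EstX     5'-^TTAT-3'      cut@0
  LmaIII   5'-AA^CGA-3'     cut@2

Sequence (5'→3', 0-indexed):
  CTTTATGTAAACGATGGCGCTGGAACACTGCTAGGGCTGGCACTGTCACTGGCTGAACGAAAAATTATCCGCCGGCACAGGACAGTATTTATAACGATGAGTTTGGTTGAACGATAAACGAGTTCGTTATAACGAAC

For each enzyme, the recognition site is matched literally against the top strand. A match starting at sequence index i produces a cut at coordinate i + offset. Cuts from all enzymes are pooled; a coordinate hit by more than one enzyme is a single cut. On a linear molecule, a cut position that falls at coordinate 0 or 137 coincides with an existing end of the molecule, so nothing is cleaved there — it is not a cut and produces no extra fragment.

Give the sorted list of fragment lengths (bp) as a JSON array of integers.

Site scan:
  VbrI CACTG/3: at [25, 40, 46] ⇒ [28, 43, 49]
  HnxIV GCTG/2: at [18, 35, 51] ⇒ [20, 37, 53]
  EstX TTAT/0: at [2, 64, 88, 126] ⇒ [2, 64, 88, 126]
  LmaIII AACGA/2: at [9, 55, 92, 109, 116, 130] ⇒ [11, 57, 94, 111, 118, 132]

All cut coordinates (distinct, sorted): [2, 11, 20, 28, 37, 43, 49, 53, 57, 64, 88, 94, 111, 118, 126, 132]

Fragment lengths:
  [0,2): 2 bp
  [2,11): 9 bp
  [11,20): 9 bp
  [20,28): 8 bp
  [28,37): 9 bp
  [37,43): 6 bp
  [43,49): 6 bp
  [49,53): 4 bp
  [53,57): 4 bp
  [57,64): 7 bp
  [64,88): 24 bp
  [88,94): 6 bp
  [94,111): 17 bp
  [111,118): 7 bp
  [118,126): 8 bp
  [126,132): 6 bp
  [132,137): 5 bp

[2,4,4,5,6,6,6,6,7,7,8,8,9,9,9,17,24]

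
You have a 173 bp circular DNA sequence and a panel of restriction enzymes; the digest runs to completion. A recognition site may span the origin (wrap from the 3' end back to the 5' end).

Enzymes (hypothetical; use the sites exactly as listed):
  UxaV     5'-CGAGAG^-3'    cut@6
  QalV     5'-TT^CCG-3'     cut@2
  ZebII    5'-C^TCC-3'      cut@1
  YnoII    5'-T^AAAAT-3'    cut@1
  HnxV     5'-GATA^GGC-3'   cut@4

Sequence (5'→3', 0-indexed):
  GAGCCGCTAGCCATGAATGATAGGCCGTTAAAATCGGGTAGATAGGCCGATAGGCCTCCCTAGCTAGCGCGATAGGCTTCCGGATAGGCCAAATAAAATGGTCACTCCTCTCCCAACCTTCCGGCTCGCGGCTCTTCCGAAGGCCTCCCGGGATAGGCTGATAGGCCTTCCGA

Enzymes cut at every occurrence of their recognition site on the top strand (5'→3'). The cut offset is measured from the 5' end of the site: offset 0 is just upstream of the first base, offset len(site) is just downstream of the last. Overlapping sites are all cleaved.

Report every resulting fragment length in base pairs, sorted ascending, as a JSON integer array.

Per-enzyme occurrences:
  UxaV CGAGAG/6: at [170] ⇒ [3]
  QalV TTCCG/2: at [77, 118, 134, 167] ⇒ [79, 120, 136, 169]
  ZebII CTCC/1: at [55, 104, 109, 144] ⇒ [56, 105, 110, 145]
  YnoII TAAAAT/1: at [28, 93] ⇒ [29, 94]
  HnxV GATAGGC/4: at [18, 40, 48, 70, 82, 151, 159] ⇒ [22, 44, 52, 74, 86, 155, 163]

All cut coordinates (distinct, sorted): [3, 22, 29, 44, 52, 56, 74, 79, 86, 94, 105, 110, 120, 136, 145, 155, 163, 169]

Fragment lengths:
  3→22: 19 bp
  22→29: 7 bp
  29→44: 15 bp
  44→52: 8 bp
  52→56: 4 bp
  56→74: 18 bp
  74→79: 5 bp
  79→86: 7 bp
  86→94: 8 bp
  94→105: 11 bp
  105→110: 5 bp
  110→120: 10 bp
  120→136: 16 bp
  136→145: 9 bp
  145→155: 10 bp
  155→163: 8 bp
  163→169: 6 bp
  169→3 (wrap): 173-169+3 = 7 bp

[4,5,5,6,7,7,7,8,8,8,9,10,10,11,15,16,18,19]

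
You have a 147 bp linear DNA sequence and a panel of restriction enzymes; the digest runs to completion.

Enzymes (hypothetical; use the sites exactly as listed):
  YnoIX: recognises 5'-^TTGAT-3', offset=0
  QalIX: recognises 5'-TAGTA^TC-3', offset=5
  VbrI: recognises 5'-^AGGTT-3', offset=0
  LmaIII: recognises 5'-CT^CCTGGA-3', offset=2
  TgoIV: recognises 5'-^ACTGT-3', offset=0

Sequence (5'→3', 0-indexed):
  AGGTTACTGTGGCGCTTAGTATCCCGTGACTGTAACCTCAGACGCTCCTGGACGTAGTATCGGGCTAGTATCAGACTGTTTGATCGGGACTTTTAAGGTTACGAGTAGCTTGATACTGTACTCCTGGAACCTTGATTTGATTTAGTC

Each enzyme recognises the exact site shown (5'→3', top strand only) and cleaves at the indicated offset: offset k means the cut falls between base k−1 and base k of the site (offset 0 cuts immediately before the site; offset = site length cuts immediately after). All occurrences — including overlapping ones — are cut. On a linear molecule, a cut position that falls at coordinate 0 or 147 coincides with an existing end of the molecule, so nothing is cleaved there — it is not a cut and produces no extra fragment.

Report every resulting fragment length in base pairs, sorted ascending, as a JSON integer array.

[4,5,5,5,5,7,8,9,11,11,13,14,16,16,18]

Site scan:
  YnoIX TTGAT/0: at [79, 109, 131, 136] ⇒ [79, 109, 131, 136]
  QalIX TAGTATC/5: at [16, 54, 65] ⇒ [21, 59, 70]
  VbrI AGGTT/0: at [0, 95] ⇒ [95] (position 0 is a terminus of the linear molecule — no cut)
  LmaIII CTCCTGGA/2: at [44, 120] ⇒ [46, 122]
  TgoIV ACTGT/0: at [5, 28, 74, 114] ⇒ [5, 28, 74, 114]

All cut coordinates (distinct, sorted): [5, 21, 28, 46, 59, 70, 74, 79, 95, 109, 114, 122, 131, 136]

Fragments:
  [0,5): 5 bp
  [5,21): 16 bp
  [21,28): 7 bp
  [28,46): 18 bp
  [46,59): 13 bp
  [59,70): 11 bp
  [70,74): 4 bp
  [74,79): 5 bp
  [79,95): 16 bp
  [95,109): 14 bp
  [109,114): 5 bp
  [114,122): 8 bp
  [122,131): 9 bp
  [131,136): 5 bp
  [136,147): 11 bp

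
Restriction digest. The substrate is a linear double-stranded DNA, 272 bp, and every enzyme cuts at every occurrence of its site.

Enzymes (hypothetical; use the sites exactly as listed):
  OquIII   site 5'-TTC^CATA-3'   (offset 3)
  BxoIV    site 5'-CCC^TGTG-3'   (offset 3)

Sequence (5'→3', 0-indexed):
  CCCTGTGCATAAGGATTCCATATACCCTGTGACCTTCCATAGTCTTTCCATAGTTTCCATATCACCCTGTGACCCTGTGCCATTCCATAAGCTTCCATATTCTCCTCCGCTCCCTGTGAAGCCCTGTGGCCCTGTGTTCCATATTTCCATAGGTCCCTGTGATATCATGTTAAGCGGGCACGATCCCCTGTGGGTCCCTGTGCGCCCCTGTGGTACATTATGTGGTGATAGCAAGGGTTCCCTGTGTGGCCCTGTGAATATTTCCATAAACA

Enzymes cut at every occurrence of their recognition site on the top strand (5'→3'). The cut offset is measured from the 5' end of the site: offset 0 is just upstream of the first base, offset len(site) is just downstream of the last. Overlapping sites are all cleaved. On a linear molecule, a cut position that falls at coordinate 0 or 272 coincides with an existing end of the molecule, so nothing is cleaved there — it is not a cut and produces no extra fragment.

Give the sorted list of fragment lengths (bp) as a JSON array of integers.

[3,7,8,8,8,8,9,9,10,10,10,10,10,10,10,10,10,11,12,15,19,31,34]

Per-enzyme occurrences:
  OquIII (TTCCATA, off=3): starts [15, 34, 45, 54, 82, 92, 136, 144, 261] → cuts [18, 37, 48, 57, 85, 95, 139, 147, 264]
  BxoIV (CCCTGTG, off=3): starts [0, 24, 64, 72, 111, 121, 129, 154, 185, 195, 205, 239, 249] → cuts [3, 27, 67, 75, 114, 124, 132, 157, 188, 198, 208, 242, 252]

All cut coordinates (distinct, sorted): [3, 18, 27, 37, 48, 57, 67, 75, 85, 95, 114, 124, 132, 139, 147, 157, 188, 198, 208, 242, 252, 264]

Fragments:
  [0,3): 3 bp
  [3,18): 15 bp
  [18,27): 9 bp
  [27,37): 10 bp
  [37,48): 11 bp
  [48,57): 9 bp
  [57,67): 10 bp
  [67,75): 8 bp
  [75,85): 10 bp
  [85,95): 10 bp
  [95,114): 19 bp
  [114,124): 10 bp
  [124,132): 8 bp
  [132,139): 7 bp
  [139,147): 8 bp
  [147,157): 10 bp
  [157,188): 31 bp
  [188,198): 10 bp
  [198,208): 10 bp
  [208,242): 34 bp
  [242,252): 10 bp
  [252,264): 12 bp
  [264,272): 8 bp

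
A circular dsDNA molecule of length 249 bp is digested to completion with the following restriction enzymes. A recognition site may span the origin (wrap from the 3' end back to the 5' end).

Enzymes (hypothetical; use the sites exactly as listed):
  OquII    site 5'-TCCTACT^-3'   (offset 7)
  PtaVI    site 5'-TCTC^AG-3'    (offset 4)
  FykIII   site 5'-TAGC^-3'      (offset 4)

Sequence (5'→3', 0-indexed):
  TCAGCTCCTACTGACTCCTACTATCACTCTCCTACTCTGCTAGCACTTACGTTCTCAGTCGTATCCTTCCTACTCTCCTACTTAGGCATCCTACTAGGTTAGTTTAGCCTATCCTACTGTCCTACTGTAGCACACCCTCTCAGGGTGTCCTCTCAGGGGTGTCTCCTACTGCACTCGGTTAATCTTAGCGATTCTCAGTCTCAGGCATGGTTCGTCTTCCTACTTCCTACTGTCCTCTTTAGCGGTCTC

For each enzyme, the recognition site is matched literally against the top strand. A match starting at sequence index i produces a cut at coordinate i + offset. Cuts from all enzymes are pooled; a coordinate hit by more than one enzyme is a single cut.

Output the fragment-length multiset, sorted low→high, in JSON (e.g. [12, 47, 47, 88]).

Site scan:
  OquII (TCCTACT, off=7): starts [5, 15, 29, 67, 75, 88, 111, 119, 163, 217, 224] → cuts [12, 22, 36, 74, 82, 95, 118, 126, 170, 224, 231]
  PtaVI (TCTCAG, off=4): starts [52, 137, 150, 192, 198, 247] → cuts [2, 56, 141, 154, 196, 202]
  FykIII (TAGC, off=4): starts [40, 104, 127, 185, 239] → cuts [44, 108, 131, 189, 243]

Pooled cuts: [2, 12, 22, 36, 44, 56, 74, 82, 95, 108, 118, 126, 131, 141, 154, 170, 189, 196, 202, 224, 231, 243]

Fragment lengths:
  2→12: 10 bp
  12→22: 10 bp
  22→36: 14 bp
  36→44: 8 bp
  44→56: 12 bp
  56→74: 18 bp
  74→82: 8 bp
  82→95: 13 bp
  95→108: 13 bp
  108→118: 10 bp
  118→126: 8 bp
  126→131: 5 bp
  131→141: 10 bp
  141→154: 13 bp
  154→170: 16 bp
  170→189: 19 bp
  189→196: 7 bp
  196→202: 6 bp
  202→224: 22 bp
  224→231: 7 bp
  231→243: 12 bp
  243→2 (wrap): 249-243+2 = 8 bp

[5,6,7,7,8,8,8,8,10,10,10,10,12,12,13,13,13,14,16,18,19,22]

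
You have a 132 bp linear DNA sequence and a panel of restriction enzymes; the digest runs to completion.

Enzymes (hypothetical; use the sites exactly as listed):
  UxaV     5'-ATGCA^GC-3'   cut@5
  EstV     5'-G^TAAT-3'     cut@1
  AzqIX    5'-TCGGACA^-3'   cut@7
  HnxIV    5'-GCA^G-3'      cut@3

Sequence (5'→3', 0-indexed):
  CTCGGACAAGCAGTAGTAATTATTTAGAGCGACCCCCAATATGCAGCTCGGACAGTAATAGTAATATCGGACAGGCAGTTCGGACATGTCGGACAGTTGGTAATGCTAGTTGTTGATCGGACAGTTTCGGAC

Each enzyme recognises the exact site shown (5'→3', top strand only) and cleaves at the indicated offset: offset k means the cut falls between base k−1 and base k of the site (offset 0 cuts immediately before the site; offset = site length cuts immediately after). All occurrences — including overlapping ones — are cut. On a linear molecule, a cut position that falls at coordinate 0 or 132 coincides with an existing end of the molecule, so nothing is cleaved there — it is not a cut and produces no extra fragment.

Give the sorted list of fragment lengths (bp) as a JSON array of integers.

[1,4,4,4,5,6,8,9,9,9,9,12,23,29]

Site scan:
  UxaV (ATGCAGC, off=5): starts [40] → cuts [45]
  EstV (GTAAT, off=1): starts [15, 54, 60, 99] → cuts [16, 55, 61, 100]
  AzqIX (TCGGACA, off=7): starts [1, 47, 66, 79, 88, 116] → cuts [8, 54, 73, 86, 95, 123]
  HnxIV (GCAG, off=3): starts [9, 42, 74] → cuts [12, 45, 77]

All cut coordinates (distinct, sorted): [8, 12, 16, 45, 54, 55, 61, 73, 77, 86, 95, 100, 123]

Fragment lengths:
  [0,8): 8 bp
  [8,12): 4 bp
  [12,16): 4 bp
  [16,45): 29 bp
  [45,54): 9 bp
  [54,55): 1 bp
  [55,61): 6 bp
  [61,73): 12 bp
  [73,77): 4 bp
  [77,86): 9 bp
  [86,95): 9 bp
  [95,100): 5 bp
  [100,123): 23 bp
  [123,132): 9 bp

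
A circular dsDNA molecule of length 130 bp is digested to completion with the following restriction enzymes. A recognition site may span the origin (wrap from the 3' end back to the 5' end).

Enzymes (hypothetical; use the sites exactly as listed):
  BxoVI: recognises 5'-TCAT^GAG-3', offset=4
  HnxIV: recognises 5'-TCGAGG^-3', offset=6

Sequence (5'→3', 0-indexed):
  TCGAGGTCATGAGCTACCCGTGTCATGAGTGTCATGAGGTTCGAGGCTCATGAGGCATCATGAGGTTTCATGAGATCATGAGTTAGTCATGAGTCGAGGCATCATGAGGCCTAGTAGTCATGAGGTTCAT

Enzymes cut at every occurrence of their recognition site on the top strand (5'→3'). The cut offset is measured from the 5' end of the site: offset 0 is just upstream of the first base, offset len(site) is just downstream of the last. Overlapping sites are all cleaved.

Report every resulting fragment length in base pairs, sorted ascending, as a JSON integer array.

[4,5,6,8,9,9,10,10,11,11,15,16,16]

Scan for sites:
  BxoVI TCATGAG/4: at [6, 22, 31, 47, 57, 67, 75, 86, 101, 117] ⇒ [10, 26, 35, 51, 61, 71, 79, 90, 105, 121]
  HnxIV TCGAGG/6: at [0, 40, 93] ⇒ [6, 46, 99]

All cut coordinates (distinct, sorted): [6, 10, 26, 35, 46, 51, 61, 71, 79, 90, 99, 105, 121]

Fragments:
  6→10: 4 bp
  10→26: 16 bp
  26→35: 9 bp
  35→46: 11 bp
  46→51: 5 bp
  51→61: 10 bp
  61→71: 10 bp
  71→79: 8 bp
  79→90: 11 bp
  90→99: 9 bp
  99→105: 6 bp
  105→121: 16 bp
  121→6 (wrap): 130-121+6 = 15 bp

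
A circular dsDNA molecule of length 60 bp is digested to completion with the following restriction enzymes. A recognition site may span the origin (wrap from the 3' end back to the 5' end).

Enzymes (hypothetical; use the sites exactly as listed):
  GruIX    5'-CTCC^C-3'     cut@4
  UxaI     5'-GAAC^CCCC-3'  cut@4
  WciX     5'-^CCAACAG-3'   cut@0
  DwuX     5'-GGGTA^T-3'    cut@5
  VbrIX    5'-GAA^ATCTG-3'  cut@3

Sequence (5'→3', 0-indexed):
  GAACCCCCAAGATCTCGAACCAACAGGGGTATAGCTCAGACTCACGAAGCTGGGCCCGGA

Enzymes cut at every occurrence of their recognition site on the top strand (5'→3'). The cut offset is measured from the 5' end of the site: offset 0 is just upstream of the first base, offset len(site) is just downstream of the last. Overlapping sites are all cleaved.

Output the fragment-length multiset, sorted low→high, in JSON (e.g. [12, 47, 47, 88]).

Scan for sites:
  GruIX (CTCCC, off=4): no sites
  UxaI GAACCCCC/4: at [0] ⇒ [4]
  WciX CCAACAG/0: at [19] ⇒ [19]
  DwuX GGGTAT/5: at [26] ⇒ [31]
  VbrIX (GAAATCTG, off=3): no sites

Pooled cuts: [4, 19, 31]

Fragment lengths:
  4→19: 15 bp
  19→31: 12 bp
  31→4 (wrap): 60-31+4 = 33 bp

[12,15,33]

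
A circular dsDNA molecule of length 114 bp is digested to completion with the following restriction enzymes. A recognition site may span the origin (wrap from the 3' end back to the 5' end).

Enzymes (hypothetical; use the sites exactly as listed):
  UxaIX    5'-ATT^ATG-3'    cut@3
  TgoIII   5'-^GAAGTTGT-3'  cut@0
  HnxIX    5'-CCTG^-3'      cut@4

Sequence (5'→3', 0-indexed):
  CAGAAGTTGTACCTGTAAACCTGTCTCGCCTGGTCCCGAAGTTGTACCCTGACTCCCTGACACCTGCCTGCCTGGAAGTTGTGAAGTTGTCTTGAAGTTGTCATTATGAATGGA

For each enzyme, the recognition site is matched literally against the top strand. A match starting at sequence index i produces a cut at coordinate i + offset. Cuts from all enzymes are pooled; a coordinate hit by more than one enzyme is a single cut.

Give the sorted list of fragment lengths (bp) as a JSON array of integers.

[4,4,5,7,8,8,8,9,11,11,12,13,14]

Site scan:
  UxaIX (ATTATG, off=3): starts [102] → cuts [105]
  TgoIII (GAAGTTGT, off=0): starts [2, 37, 74, 82, 93] → cuts [2, 37, 74, 82, 93]
  HnxIX (CCTG, off=4): starts [11, 19, 28, 47, 55, 62, 66, 70] → cuts [15, 23, 32, 51, 59, 66, 70, 74]

All cut coordinates (distinct, sorted): [2, 15, 23, 32, 37, 51, 59, 66, 70, 74, 82, 93, 105]

Fragment lengths:
  2→15: 13 bp
  15→23: 8 bp
  23→32: 9 bp
  32→37: 5 bp
  37→51: 14 bp
  51→59: 8 bp
  59→66: 7 bp
  66→70: 4 bp
  70→74: 4 bp
  74→82: 8 bp
  82→93: 11 bp
  93→105: 12 bp
  105→2 (wrap): 114-105+2 = 11 bp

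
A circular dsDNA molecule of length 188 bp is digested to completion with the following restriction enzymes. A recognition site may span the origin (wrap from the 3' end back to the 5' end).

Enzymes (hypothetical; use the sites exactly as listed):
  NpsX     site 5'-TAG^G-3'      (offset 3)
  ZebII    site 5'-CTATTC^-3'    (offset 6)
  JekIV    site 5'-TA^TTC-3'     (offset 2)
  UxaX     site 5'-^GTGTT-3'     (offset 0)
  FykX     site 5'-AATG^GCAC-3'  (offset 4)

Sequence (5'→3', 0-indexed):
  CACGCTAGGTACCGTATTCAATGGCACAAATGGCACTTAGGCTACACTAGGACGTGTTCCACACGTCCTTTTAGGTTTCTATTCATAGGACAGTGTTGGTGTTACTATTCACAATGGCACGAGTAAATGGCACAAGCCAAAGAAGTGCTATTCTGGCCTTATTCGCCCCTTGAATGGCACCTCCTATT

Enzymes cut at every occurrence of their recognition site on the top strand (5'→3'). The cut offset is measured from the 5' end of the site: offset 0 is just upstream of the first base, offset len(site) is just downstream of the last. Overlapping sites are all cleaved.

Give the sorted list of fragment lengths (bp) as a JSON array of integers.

[3,3,3,3,3,4,4,6,6,7,7,7,8,8,8,9,9,10,10,13,15,21,21]

Scan for sites:
  NpsX (TAGG, off=3): starts [5, 37, 47, 71, 85] → cuts [8, 40, 50, 74, 88]
  ZebII (CTATTC, off=6): starts [78, 104, 147, 183] → cuts [1, 84, 110, 153]
  JekIV (TATTC, off=2): starts [14, 79, 105, 148, 159, 184] → cuts [16, 81, 107, 150, 161, 186]
  UxaX (GTGTT, off=0): starts [53, 92, 98] → cuts [53, 92, 98]
  FykX (AATGGCAC, off=4): starts [19, 28, 112, 125, 172] → cuts [23, 32, 116, 129, 176]

Pooled cuts: [1, 8, 16, 23, 32, 40, 50, 53, 74, 81, 84, 88, 92, 98, 107, 110, 116, 129, 150, 153, 161, 176, 186]

Fragments:
  1→8: 7 bp
  8→16: 8 bp
  16→23: 7 bp
  23→32: 9 bp
  32→40: 8 bp
  40→50: 10 bp
  50→53: 3 bp
  53→74: 21 bp
  74→81: 7 bp
  81→84: 3 bp
  84→88: 4 bp
  88→92: 4 bp
  92→98: 6 bp
  98→107: 9 bp
  107→110: 3 bp
  110→116: 6 bp
  116→129: 13 bp
  129→150: 21 bp
  150→153: 3 bp
  153→161: 8 bp
  161→176: 15 bp
  176→186: 10 bp
  186→1 (wrap): 188-186+1 = 3 bp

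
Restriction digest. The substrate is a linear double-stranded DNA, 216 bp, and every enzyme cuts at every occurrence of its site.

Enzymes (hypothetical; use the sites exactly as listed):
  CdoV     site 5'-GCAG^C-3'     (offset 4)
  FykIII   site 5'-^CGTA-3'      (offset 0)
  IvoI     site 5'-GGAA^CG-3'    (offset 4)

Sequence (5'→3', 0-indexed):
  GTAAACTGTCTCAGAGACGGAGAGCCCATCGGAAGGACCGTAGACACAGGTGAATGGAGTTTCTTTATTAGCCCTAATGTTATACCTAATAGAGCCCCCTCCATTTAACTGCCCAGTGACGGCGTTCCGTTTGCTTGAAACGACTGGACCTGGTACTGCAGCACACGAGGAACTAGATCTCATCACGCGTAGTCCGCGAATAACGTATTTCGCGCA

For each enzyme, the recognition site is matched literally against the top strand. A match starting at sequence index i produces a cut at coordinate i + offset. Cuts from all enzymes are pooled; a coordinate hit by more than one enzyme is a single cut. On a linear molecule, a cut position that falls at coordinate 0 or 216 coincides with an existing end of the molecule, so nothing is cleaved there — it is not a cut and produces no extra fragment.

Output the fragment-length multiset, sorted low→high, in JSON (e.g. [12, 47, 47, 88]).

Scan for sites:
  CdoV GCAGC/4: at [157] ⇒ [161]
  FykIII CGTA/0: at [38, 187, 203] ⇒ [38, 187, 203]
  IvoI (GGAACG, off=4): no sites

Pooled cuts: [38, 161, 187, 203]

Fragments:
  [0,38): 38 bp
  [38,161): 123 bp
  [161,187): 26 bp
  [187,203): 16 bp
  [203,216): 13 bp

[13,16,26,38,123]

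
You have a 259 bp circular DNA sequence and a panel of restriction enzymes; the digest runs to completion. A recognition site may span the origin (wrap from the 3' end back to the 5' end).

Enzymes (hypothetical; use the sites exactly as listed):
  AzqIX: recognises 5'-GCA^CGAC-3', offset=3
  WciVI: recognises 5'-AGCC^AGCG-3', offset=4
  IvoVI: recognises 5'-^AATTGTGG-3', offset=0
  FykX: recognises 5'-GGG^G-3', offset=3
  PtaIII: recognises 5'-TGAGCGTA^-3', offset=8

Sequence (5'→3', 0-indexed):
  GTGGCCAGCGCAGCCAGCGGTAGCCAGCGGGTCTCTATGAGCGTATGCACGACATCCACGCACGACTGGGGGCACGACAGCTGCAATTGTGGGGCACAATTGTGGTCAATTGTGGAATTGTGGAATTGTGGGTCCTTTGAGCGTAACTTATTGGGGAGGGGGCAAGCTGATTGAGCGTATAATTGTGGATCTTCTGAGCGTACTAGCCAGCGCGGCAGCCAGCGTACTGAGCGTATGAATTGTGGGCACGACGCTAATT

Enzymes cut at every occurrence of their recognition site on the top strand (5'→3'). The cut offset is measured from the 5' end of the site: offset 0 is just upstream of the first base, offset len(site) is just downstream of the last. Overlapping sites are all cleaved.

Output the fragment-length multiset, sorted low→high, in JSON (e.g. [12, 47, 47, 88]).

Scan for sites:
  AzqIX GCACGAC/3: at [46, 59, 71, 245] ⇒ [49, 62, 74, 248]
  WciVI AGCCAGCG/4: at [11, 21, 204, 216] ⇒ [15, 25, 208, 220]
  IvoVI AATTGTGG/0: at [84, 97, 107, 115, 123, 180, 237, 255] ⇒ [84, 97, 107, 115, 123, 180, 237, 255]
  FykX GGGG/3: at [67, 68, 90, 152, 157, 158] ⇒ [70, 71, 93, 155, 160, 161]
  PtaIII TGAGCGTA/8: at [37, 137, 171, 194, 227] ⇒ [45, 145, 179, 202, 235]

All cut coordinates (distinct, sorted): [15, 25, 45, 49, 62, 70, 71, 74, 84, 93, 97, 107, 115, 123, 145, 155, 160, 161, 179, 180, 202, 208, 220, 235, 237, 248, 255]

Fragments:
  15→25: 10 bp
  25→45: 20 bp
  45→49: 4 bp
  49→62: 13 bp
  62→70: 8 bp
  70→71: 1 bp
  71→74: 3 bp
  74→84: 10 bp
  84→93: 9 bp
  93→97: 4 bp
  97→107: 10 bp
  107→115: 8 bp
  115→123: 8 bp
  123→145: 22 bp
  145→155: 10 bp
  155→160: 5 bp
  160→161: 1 bp
  161→179: 18 bp
  179→180: 1 bp
  180→202: 22 bp
  202→208: 6 bp
  208→220: 12 bp
  220→235: 15 bp
  235→237: 2 bp
  237→248: 11 bp
  248→255: 7 bp
  255→15 (wrap): 259-255+15 = 19 bp

[1,1,1,2,3,4,4,5,6,7,8,8,8,9,10,10,10,10,11,12,13,15,18,19,20,22,22]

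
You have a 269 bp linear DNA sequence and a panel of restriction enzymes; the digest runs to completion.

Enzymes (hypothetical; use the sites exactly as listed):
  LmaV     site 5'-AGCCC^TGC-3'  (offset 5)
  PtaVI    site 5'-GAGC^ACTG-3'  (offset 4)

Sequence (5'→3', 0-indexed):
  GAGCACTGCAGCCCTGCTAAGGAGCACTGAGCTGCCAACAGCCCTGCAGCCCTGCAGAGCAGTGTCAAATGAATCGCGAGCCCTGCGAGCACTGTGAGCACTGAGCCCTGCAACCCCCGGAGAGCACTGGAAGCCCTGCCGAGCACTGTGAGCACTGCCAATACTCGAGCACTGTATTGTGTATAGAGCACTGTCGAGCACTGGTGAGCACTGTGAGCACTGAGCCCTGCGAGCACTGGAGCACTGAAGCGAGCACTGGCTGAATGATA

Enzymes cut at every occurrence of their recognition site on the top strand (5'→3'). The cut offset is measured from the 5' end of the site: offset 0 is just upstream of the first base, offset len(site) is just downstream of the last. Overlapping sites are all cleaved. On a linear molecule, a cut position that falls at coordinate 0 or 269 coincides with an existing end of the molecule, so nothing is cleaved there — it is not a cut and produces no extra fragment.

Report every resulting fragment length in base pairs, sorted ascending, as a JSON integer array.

Site scan:
  LmaV AGCCCTGC/5: at [9, 39, 47, 78, 103, 131, 222] ⇒ [14, 44, 52, 83, 108, 136, 227]
  PtaVI GAGCACTG/4: at [0, 21, 86, 95, 121, 140, 149, 166, 185, 195, 205, 214, 230, 238, 250] ⇒ [4, 25, 90, 99, 125, 144, 153, 170, 189, 199, 209, 218, 234, 242, 254]

All cut coordinates (distinct, sorted): [4, 14, 25, 44, 52, 83, 90, 99, 108, 125, 136, 144, 153, 170, 189, 199, 209, 218, 227, 234, 242, 254]

Fragments:
  [0,4): 4 bp
  [4,14): 10 bp
  [14,25): 11 bp
  [25,44): 19 bp
  [44,52): 8 bp
  [52,83): 31 bp
  [83,90): 7 bp
  [90,99): 9 bp
  [99,108): 9 bp
  [108,125): 17 bp
  [125,136): 11 bp
  [136,144): 8 bp
  [144,153): 9 bp
  [153,170): 17 bp
  [170,189): 19 bp
  [189,199): 10 bp
  [199,209): 10 bp
  [209,218): 9 bp
  [218,227): 9 bp
  [227,234): 7 bp
  [234,242): 8 bp
  [242,254): 12 bp
  [254,269): 15 bp

[4,7,7,8,8,8,9,9,9,9,9,10,10,10,11,11,12,15,17,17,19,19,31]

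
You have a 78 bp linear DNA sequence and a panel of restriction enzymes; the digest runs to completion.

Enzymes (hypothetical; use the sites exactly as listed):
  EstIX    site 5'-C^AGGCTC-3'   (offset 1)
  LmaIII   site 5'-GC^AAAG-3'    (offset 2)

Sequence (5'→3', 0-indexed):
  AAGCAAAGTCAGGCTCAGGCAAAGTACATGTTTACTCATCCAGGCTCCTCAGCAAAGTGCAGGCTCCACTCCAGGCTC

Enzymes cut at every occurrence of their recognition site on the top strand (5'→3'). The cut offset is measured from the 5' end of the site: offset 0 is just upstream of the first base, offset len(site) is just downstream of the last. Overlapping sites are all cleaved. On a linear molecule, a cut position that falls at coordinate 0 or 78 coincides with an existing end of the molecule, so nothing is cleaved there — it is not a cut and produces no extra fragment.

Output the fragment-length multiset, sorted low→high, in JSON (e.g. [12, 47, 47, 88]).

[4,6,6,7,10,12,12,21]

Site scan:
  EstIX (CAGGCTC, off=1): starts [9, 40, 59, 71] → cuts [10, 41, 60, 72]
  LmaIII (GCAAAG, off=2): starts [2, 18, 51] → cuts [4, 20, 53]

All cut coordinates (distinct, sorted): [4, 10, 20, 41, 53, 60, 72]

Fragments:
  [0,4): 4 bp
  [4,10): 6 bp
  [10,20): 10 bp
  [20,41): 21 bp
  [41,53): 12 bp
  [53,60): 7 bp
  [60,72): 12 bp
  [72,78): 6 bp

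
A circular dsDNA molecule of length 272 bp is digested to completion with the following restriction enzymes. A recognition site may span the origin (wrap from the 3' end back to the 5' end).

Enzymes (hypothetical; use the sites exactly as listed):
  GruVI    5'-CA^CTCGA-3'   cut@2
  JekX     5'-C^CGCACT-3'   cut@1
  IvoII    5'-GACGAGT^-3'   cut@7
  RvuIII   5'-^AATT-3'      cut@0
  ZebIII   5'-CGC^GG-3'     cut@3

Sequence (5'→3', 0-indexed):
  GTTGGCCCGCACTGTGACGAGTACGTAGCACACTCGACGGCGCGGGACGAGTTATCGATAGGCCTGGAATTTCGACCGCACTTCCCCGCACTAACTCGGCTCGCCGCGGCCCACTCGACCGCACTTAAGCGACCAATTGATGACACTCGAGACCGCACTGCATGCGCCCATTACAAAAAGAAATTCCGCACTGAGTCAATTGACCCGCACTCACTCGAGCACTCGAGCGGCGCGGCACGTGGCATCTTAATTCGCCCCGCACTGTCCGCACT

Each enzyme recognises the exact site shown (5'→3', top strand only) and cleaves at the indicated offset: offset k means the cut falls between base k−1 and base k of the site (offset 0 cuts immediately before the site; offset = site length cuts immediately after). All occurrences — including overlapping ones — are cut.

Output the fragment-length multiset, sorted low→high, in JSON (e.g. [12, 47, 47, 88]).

[5,6,6,8,8,8,8,9,9,9,9,10,10,11,11,11,12,13,15,15,15,15,21,28]

Site scan:
  GruVI (CACTCGA, off=2): starts [30, 111, 143, 211, 219] → cuts [32, 113, 145, 213, 221]
  JekX (CCGCACT, off=1): starts [6, 75, 85, 118, 152, 185, 204, 256, 265] → cuts [7, 76, 86, 119, 153, 186, 205, 257, 266]
  IvoII (GACGAGT, off=7): starts [15, 45] → cuts [22, 52]
  RvuIII (AATT, off=0): starts [67, 134, 181, 197, 248] → cuts [67, 134, 181, 197, 248]
  ZebIII (CGCGG, off=3): starts [40, 104, 230] → cuts [43, 107, 233]

All cut coordinates (distinct, sorted): [7, 22, 32, 43, 52, 67, 76, 86, 107, 113, 119, 134, 145, 153, 181, 186, 197, 205, 213, 221, 233, 248, 257, 266]

Fragment lengths:
  7→22: 15 bp
  22→32: 10 bp
  32→43: 11 bp
  43→52: 9 bp
  52→67: 15 bp
  67→76: 9 bp
  76→86: 10 bp
  86→107: 21 bp
  107→113: 6 bp
  113→119: 6 bp
  119→134: 15 bp
  134→145: 11 bp
  145→153: 8 bp
  153→181: 28 bp
  181→186: 5 bp
  186→197: 11 bp
  197→205: 8 bp
  205→213: 8 bp
  213→221: 8 bp
  221→233: 12 bp
  233→248: 15 bp
  248→257: 9 bp
  257→266: 9 bp
  266→7 (wrap): 272-266+7 = 13 bp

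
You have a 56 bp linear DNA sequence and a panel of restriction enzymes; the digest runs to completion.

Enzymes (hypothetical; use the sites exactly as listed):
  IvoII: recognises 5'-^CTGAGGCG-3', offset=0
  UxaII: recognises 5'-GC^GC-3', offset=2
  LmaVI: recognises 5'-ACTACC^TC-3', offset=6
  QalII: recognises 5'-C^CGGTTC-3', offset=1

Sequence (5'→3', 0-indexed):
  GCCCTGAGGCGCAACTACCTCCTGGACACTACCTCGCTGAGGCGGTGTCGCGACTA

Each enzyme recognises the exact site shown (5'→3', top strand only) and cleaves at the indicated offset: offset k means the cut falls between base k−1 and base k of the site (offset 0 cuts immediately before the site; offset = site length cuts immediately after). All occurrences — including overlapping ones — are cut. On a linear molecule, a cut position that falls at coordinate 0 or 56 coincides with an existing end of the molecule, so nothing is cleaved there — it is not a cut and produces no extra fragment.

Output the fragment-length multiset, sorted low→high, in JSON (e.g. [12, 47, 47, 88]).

[3,3,7,9,14,20]

Site scan:
  IvoII (CTGAGGCG, off=0): starts [3, 36] → cuts [3, 36]
  UxaII (GCGC, off=2): starts [8] → cuts [10]
  LmaVI (ACTACCTC, off=6): starts [13, 27] → cuts [19, 33]
  QalII (CCGGTTC, off=1): no sites

All cut coordinates (distinct, sorted): [3, 10, 19, 33, 36]

Fragments:
  [0,3): 3 bp
  [3,10): 7 bp
  [10,19): 9 bp
  [19,33): 14 bp
  [33,36): 3 bp
  [36,56): 20 bp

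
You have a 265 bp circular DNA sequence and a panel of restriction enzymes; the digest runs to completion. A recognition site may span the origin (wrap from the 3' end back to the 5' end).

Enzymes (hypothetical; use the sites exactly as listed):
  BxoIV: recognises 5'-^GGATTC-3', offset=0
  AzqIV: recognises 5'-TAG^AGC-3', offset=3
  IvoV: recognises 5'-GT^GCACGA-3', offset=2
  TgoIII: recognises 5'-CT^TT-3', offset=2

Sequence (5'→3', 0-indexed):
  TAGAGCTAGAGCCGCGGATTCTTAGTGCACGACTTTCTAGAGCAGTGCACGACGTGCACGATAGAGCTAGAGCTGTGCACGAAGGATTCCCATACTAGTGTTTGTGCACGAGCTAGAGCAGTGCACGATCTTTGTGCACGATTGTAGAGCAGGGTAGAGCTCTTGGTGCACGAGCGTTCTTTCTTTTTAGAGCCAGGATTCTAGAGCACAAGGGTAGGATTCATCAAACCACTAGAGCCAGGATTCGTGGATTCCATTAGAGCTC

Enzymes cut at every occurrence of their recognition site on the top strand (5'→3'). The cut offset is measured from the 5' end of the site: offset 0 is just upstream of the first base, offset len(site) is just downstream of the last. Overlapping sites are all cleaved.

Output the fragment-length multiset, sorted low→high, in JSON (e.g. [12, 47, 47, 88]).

Scan for sites:
  BxoIV (GGATTC, off=0): starts [15, 83, 195, 216, 240, 248] → cuts [15, 83, 195, 216, 240, 248]
  AzqIV (TAGAGC, off=3): starts [0, 6, 37, 61, 67, 113, 144, 154, 187, 201, 232, 257] → cuts [3, 9, 40, 64, 70, 116, 147, 157, 190, 204, 235, 260]
  IvoV (GTGCACGA, off=2): starts [24, 44, 53, 74, 103, 120, 133, 165] → cuts [26, 46, 55, 76, 105, 122, 135, 167]
  TgoIII (CTTT, off=2): starts [32, 129, 178, 182] → cuts [34, 131, 180, 184]

All cut coordinates (distinct, sorted): [3, 9, 15, 26, 34, 40, 46, 55, 64, 70, 76, 83, 105, 116, 122, 131, 135, 147, 157, 167, 180, 184, 190, 195, 204, 216, 235, 240, 248, 260]

Fragments:
  3→9: 6 bp
  9→15: 6 bp
  15→26: 11 bp
  26→34: 8 bp
  34→40: 6 bp
  40→46: 6 bp
  46→55: 9 bp
  55→64: 9 bp
  64→70: 6 bp
  70→76: 6 bp
  76→83: 7 bp
  83→105: 22 bp
  105→116: 11 bp
  116→122: 6 bp
  122→131: 9 bp
  131→135: 4 bp
  135→147: 12 bp
  147→157: 10 bp
  157→167: 10 bp
  167→180: 13 bp
  180→184: 4 bp
  184→190: 6 bp
  190→195: 5 bp
  195→204: 9 bp
  204→216: 12 bp
  216→235: 19 bp
  235→240: 5 bp
  240→248: 8 bp
  248→260: 12 bp
  260→3 (wrap): 265-260+3 = 8 bp

[4,4,5,5,6,6,6,6,6,6,6,6,7,8,8,8,9,9,9,9,10,10,11,11,12,12,12,13,19,22]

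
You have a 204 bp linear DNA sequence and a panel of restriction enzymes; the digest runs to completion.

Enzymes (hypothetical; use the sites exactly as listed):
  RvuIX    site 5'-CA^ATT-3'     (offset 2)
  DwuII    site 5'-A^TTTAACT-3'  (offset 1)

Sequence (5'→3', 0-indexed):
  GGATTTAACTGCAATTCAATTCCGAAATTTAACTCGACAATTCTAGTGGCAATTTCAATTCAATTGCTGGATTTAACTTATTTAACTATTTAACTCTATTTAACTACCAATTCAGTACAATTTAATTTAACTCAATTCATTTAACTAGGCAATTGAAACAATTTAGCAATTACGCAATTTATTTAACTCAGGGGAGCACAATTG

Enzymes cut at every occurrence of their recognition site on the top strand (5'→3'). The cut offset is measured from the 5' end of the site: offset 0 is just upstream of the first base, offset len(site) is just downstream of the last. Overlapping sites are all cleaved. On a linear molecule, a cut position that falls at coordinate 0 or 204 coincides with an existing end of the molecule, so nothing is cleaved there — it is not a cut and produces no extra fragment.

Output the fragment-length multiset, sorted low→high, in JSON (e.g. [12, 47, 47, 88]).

Per-enzyme occurrences:
  RvuIX CAATT/2: at [11, 16, 37, 49, 55, 60, 107, 117, 132, 149, 158, 166, 174, 198] ⇒ [13, 18, 39, 51, 57, 62, 109, 119, 134, 151, 160, 168, 176, 200]
  DwuII ATTTAACT/1: at [2, 26, 70, 79, 87, 97, 124, 138, 180] ⇒ [3, 27, 71, 80, 88, 98, 125, 139, 181]

Pooled cuts: [3, 13, 18, 27, 39, 51, 57, 62, 71, 80, 88, 98, 109, 119, 125, 134, 139, 151, 160, 168, 176, 181, 200]

Fragments:
  [0,3): 3 bp
  [3,13): 10 bp
  [13,18): 5 bp
  [18,27): 9 bp
  [27,39): 12 bp
  [39,51): 12 bp
  [51,57): 6 bp
  [57,62): 5 bp
  [62,71): 9 bp
  [71,80): 9 bp
  [80,88): 8 bp
  [88,98): 10 bp
  [98,109): 11 bp
  [109,119): 10 bp
  [119,125): 6 bp
  [125,134): 9 bp
  [134,139): 5 bp
  [139,151): 12 bp
  [151,160): 9 bp
  [160,168): 8 bp
  [168,176): 8 bp
  [176,181): 5 bp
  [181,200): 19 bp
  [200,204): 4 bp

[3,4,5,5,5,5,6,6,8,8,8,9,9,9,9,9,10,10,10,11,12,12,12,19]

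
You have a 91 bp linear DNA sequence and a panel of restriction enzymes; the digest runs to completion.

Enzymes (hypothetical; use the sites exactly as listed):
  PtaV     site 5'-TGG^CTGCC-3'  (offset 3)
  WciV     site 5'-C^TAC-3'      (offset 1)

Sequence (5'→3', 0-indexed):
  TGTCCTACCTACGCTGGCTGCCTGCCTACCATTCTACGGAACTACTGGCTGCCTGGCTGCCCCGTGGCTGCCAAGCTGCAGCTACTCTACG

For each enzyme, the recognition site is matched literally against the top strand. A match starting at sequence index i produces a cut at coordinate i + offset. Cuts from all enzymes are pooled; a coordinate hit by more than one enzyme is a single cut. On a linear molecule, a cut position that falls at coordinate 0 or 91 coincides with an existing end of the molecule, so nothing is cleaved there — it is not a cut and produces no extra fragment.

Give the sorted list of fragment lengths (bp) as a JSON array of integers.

Scan for sites:
  PtaV (TGGCTGCC, off=3): starts [14, 45, 53, 64] → cuts [17, 48, 56, 67]
  WciV (CTAC, off=1): starts [4, 8, 25, 33, 41, 81, 86] → cuts [5, 9, 26, 34, 42, 82, 87]

All cut coordinates (distinct, sorted): [5, 9, 17, 26, 34, 42, 48, 56, 67, 82, 87]

Fragments:
  [0,5): 5 bp
  [5,9): 4 bp
  [9,17): 8 bp
  [17,26): 9 bp
  [26,34): 8 bp
  [34,42): 8 bp
  [42,48): 6 bp
  [48,56): 8 bp
  [56,67): 11 bp
  [67,82): 15 bp
  [82,87): 5 bp
  [87,91): 4 bp

[4,4,5,5,6,8,8,8,8,9,11,15]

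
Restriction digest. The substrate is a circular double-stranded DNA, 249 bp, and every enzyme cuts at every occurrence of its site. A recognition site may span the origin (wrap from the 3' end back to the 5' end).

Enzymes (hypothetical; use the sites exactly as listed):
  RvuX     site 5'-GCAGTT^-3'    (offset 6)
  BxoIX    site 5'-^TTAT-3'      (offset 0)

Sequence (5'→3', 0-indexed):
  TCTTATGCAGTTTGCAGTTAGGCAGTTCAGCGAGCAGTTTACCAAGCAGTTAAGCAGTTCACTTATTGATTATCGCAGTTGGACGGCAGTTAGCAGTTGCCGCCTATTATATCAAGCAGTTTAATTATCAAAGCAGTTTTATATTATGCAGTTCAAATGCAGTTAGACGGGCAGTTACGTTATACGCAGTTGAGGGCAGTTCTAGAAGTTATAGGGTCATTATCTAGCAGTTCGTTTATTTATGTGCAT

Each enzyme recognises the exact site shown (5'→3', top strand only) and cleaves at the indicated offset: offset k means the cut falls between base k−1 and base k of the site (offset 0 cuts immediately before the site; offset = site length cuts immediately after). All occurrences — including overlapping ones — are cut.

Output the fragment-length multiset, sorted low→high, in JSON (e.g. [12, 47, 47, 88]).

Scan for sites:
  RvuX (GCAGTT, off=6): starts [6, 13, 21, 33, 45, 53, 74, 85, 92, 115, 132, 147, 158, 170, 185, 195, 226] → cuts [12, 19, 27, 39, 51, 59, 80, 91, 98, 121, 138, 153, 164, 176, 191, 201, 232]
  BxoIX (TTAT, off=0): starts [2, 62, 69, 106, 124, 138, 143, 179, 208, 219, 235, 239] → cuts [2, 62, 69, 106, 124, 138, 143, 179, 208, 219, 235, 239]

Pooled cuts: [2, 12, 19, 27, 39, 51, 59, 62, 69, 80, 91, 98, 106, 121, 124, 138, 143, 153, 164, 176, 179, 191, 201, 208, 219, 232, 235, 239]

Fragment lengths:
  2→12: 10 bp
  12→19: 7 bp
  19→27: 8 bp
  27→39: 12 bp
  39→51: 12 bp
  51→59: 8 bp
  59→62: 3 bp
  62→69: 7 bp
  69→80: 11 bp
  80→91: 11 bp
  91→98: 7 bp
  98→106: 8 bp
  106→121: 15 bp
  121→124: 3 bp
  124→138: 14 bp
  138→143: 5 bp
  143→153: 10 bp
  153→164: 11 bp
  164→176: 12 bp
  176→179: 3 bp
  179→191: 12 bp
  191→201: 10 bp
  201→208: 7 bp
  208→219: 11 bp
  219→232: 13 bp
  232→235: 3 bp
  235→239: 4 bp
  239→2 (wrap): 249-239+2 = 12 bp

[3,3,3,3,4,5,7,7,7,7,8,8,8,10,10,10,11,11,11,11,12,12,12,12,12,13,14,15]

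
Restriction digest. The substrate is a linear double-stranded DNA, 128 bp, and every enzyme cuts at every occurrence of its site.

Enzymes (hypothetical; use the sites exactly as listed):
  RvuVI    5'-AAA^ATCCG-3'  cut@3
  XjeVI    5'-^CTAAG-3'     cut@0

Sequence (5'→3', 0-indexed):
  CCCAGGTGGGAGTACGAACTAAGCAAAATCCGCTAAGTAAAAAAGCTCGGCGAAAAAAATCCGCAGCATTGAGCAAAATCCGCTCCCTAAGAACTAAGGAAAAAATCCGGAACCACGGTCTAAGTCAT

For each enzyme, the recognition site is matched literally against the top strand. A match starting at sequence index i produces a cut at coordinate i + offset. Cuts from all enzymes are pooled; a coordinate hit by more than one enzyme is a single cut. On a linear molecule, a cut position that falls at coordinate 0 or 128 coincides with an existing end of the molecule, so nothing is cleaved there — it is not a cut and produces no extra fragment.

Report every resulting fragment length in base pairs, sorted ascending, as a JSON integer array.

Scan for sites:
  RvuVI AAAATCCG/3: at [24, 55, 74, 101] ⇒ [27, 58, 77, 104]
  XjeVI CTAAG/0: at [18, 32, 86, 93, 119] ⇒ [18, 32, 86, 93, 119]

All cut coordinates (distinct, sorted): [18, 27, 32, 58, 77, 86, 93, 104, 119]

Fragment lengths:
  [0,18): 18 bp
  [18,27): 9 bp
  [27,32): 5 bp
  [32,58): 26 bp
  [58,77): 19 bp
  [77,86): 9 bp
  [86,93): 7 bp
  [93,104): 11 bp
  [104,119): 15 bp
  [119,128): 9 bp

[5,7,9,9,9,11,15,18,19,26]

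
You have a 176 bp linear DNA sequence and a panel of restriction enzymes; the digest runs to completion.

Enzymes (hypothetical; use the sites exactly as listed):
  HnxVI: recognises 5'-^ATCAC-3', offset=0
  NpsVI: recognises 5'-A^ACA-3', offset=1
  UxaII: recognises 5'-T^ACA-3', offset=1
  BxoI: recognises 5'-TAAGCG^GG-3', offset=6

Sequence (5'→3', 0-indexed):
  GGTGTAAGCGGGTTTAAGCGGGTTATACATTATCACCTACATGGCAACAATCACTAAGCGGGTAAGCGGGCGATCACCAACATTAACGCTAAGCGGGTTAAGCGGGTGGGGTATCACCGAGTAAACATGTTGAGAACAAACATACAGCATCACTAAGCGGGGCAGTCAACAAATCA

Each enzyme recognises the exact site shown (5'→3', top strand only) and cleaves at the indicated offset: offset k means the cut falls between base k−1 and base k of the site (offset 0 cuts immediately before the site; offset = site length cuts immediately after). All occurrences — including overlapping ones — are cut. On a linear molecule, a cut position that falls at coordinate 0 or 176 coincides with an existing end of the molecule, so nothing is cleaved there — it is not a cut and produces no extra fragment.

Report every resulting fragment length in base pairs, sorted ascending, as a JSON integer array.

Scan for sites:
  HnxVI (ATCAC, off=0): starts [31, 49, 72, 112, 148] → cuts [31, 49, 72, 112, 148]
  NpsVI (AACA, off=1): starts [45, 78, 123, 134, 138, 167] → cuts [46, 79, 124, 135, 139, 168]
  UxaII (TACA, off=1): starts [25, 37, 142] → cuts [26, 38, 143]
  BxoI (TAAGCGGG, off=6): starts [4, 14, 54, 62, 89, 98, 153] → cuts [10, 20, 60, 68, 95, 104, 159]

All cut coordinates (distinct, sorted): [10, 20, 26, 31, 38, 46, 49, 60, 68, 72, 79, 95, 104, 112, 124, 135, 139, 143, 148, 159, 168]

Fragments:
  [0,10): 10 bp
  [10,20): 10 bp
  [20,26): 6 bp
  [26,31): 5 bp
  [31,38): 7 bp
  [38,46): 8 bp
  [46,49): 3 bp
  [49,60): 11 bp
  [60,68): 8 bp
  [68,72): 4 bp
  [72,79): 7 bp
  [79,95): 16 bp
  [95,104): 9 bp
  [104,112): 8 bp
  [112,124): 12 bp
  [124,135): 11 bp
  [135,139): 4 bp
  [139,143): 4 bp
  [143,148): 5 bp
  [148,159): 11 bp
  [159,168): 9 bp
  [168,176): 8 bp

[3,4,4,4,5,5,6,7,7,8,8,8,8,9,9,10,10,11,11,11,12,16]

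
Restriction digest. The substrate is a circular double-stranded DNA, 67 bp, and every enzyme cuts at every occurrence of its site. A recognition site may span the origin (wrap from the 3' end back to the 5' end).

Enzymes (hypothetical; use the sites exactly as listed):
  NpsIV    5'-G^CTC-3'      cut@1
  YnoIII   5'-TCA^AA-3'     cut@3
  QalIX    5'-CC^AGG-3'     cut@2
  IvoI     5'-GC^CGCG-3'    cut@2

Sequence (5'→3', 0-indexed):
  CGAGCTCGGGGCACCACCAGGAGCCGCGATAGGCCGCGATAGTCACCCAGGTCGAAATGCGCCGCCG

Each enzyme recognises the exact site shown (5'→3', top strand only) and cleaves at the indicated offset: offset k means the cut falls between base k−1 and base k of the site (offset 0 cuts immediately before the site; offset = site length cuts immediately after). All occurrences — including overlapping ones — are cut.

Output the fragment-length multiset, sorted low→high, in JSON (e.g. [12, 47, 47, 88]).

Site scan:
  NpsIV (GCTC, off=1): starts [3] → cuts [4]
  YnoIII (TCAAA, off=3): no sites
  QalIX (CCAGG, off=2): starts [16, 46] → cuts [18, 48]
  IvoI (GCCGCG, off=2): starts [22, 32, 63] → cuts [24, 34, 65]

Pooled cuts: [4, 18, 24, 34, 48, 65]

Fragment lengths:
  4→18: 14 bp
  18→24: 6 bp
  24→34: 10 bp
  34→48: 14 bp
  48→65: 17 bp
  65→4 (wrap): 67-65+4 = 6 bp

[6,6,10,14,14,17]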